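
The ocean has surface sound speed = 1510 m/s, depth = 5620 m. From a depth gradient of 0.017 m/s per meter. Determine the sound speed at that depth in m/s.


c = 1510 + 0.017 * 5620 = 1605.54

1605.54 m/s


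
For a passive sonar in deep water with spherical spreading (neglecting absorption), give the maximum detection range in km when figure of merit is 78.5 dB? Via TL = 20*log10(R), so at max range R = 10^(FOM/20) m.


At max range FOM = TL, so 20*log10(R) = 78.5
R = 10^(78.5/20) = 8413.95 m = 8.41 km

8.41 km


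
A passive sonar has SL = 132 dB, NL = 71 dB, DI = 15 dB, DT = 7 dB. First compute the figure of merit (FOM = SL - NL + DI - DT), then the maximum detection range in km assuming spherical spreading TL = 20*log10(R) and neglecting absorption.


Step 1: FOM = SL - NL + DI - DT = 132 - 71 + 15 - 7 = 69 dB
Step 2: at max range FOM = TL = 20*log10(R), so R = 10^(69/20) = 2818.38 m = 2.82 km

2.82 km


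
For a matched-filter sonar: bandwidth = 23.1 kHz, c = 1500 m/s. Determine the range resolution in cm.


dR = c/(2*BW) = 1500 / (2 * 23.1e3) = 0.0325 m = 3.25 cm

3.25 cm


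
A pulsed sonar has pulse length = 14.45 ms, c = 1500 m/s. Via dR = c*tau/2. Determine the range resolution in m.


dR = c*tau/2 = 1500 * 14.45e-3 / 2 = 10.8375

10.8375 m


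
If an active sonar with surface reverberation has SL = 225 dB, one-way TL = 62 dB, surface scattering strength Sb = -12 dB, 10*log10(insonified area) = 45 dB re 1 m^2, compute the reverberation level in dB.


RL = SL - 2*TL + Sb + 10*log10(A) = 225 - 2*62 + (-12) + 45 = 134

134 dB


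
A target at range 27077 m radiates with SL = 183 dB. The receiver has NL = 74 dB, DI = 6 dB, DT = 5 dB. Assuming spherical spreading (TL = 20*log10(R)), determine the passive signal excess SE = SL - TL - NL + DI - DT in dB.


21.35 dB


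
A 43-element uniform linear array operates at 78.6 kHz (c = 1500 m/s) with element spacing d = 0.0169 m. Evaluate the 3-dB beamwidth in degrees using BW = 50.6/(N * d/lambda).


Step 1: lambda = 1500/78600 = 0.01908 m
Step 2: d/lambda = 0.0169/0.01908 = 0.8857
Step 3: BW = 50.6/(N * d/lambda) = 50.6/(43 * 0.8857) = 1.33

1.33 deg


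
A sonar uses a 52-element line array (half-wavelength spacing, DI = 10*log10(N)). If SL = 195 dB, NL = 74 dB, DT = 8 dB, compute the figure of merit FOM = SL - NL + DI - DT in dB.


130.16 dB


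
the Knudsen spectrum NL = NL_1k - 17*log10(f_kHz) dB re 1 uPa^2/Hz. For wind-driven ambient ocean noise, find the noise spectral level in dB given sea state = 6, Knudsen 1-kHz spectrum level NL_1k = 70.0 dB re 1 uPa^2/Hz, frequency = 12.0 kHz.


51.65 dB


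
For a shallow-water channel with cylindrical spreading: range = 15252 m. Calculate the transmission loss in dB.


TL = 10*log10(15252) = 41.83

41.83 dB


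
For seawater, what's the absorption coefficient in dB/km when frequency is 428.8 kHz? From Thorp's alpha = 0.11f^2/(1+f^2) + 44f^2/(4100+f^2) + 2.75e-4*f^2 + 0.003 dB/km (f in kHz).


f^2 = 183869.44
alpha = 0.11*183869.44/(1+183869.44) + 44*183869.44/(4100+183869.44) + 2.75e-4*183869.44 + 0.003 = 93.717

93.717 dB/km


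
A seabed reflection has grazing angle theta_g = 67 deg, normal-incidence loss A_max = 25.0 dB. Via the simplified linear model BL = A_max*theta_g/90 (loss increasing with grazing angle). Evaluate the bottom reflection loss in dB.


BL = A_max * theta_g / 90 = 25.0 * 67 / 90 = 18.61

18.61 dB


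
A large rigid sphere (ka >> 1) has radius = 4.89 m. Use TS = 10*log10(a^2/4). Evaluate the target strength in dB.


TS = 10*log10(4.89^2 / 4) = 10*log10(5.978025) = 7.77

7.77 dB


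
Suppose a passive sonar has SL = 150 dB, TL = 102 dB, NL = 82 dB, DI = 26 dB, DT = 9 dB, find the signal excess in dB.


SE = SL - TL - NL + DI - DT = 150 - 102 - 82 + 26 - 9 = -17

-17 dB


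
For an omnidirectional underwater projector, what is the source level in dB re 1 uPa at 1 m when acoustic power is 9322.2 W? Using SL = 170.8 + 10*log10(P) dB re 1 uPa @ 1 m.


SL = 170.8 + 10*log10(9322.2) = 170.8 + 39.7 = 210.5

210.5 dB


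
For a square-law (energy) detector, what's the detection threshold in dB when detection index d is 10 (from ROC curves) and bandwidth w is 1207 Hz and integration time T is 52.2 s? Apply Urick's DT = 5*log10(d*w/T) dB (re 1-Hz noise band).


DT = 5*log10(d*w/T) = 5*log10(10 * 1207 / 52.2) = 5*log10(231.23) = 11.82

11.82 dB


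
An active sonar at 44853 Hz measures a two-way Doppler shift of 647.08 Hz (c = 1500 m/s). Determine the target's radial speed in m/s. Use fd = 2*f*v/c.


From fd = 2*f*v/c, v = c*fd/(2*f) = 1500 * 647.08 / (2*44853) = 10.82

10.82 m/s


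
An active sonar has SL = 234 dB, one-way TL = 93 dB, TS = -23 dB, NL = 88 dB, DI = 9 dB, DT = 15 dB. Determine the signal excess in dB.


SE = SL - 2*TL + TS - NL + DI - DT = 234 - 2*93 + (-23) - 88 + 9 - 15 = -69

-69 dB


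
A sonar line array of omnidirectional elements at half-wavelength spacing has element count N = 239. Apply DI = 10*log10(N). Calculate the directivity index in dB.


23.78 dB


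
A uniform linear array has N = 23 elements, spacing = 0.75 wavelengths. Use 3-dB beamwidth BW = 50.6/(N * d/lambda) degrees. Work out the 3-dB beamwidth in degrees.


BW = 50.6 / (23 * 0.75) = 50.6 / 17.25 = 2.93

2.93 deg


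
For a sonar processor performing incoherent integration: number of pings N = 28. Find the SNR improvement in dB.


Gain = 5*log10(28) = 7.24

7.24 dB


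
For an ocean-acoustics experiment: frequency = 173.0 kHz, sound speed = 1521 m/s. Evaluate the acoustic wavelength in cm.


0.88 cm


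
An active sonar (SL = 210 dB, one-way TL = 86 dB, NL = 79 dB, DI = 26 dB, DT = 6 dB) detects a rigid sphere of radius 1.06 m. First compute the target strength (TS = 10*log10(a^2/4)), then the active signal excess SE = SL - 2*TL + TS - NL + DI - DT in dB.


Step 1: TS = 10*log10(1.06^2/4) = -5.51 dB
Step 2: SE = SL - 2*TL + TS - NL + DI - DT = 210 - 2*86 + (-5.51) - 79 + 26 - 6 = -26.51

-26.51 dB


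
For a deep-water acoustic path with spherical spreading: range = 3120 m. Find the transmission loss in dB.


TL = 20*log10(3120) = 69.88

69.88 dB


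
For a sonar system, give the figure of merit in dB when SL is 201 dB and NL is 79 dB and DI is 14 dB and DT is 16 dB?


FOM = SL - NL + DI - DT = 201 - 79 + 14 - 16 = 120

120 dB


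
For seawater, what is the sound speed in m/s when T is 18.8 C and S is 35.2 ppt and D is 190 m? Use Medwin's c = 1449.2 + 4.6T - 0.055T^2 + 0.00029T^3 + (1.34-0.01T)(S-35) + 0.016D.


c = 1449.2 + 4.6*18.8 - 0.055*18.8^2 + 0.00029*18.8^3 + (1.34 - 0.01*18.8)*(35.2 - 35) + 0.016*190 = 1521.44

1521.44 m/s


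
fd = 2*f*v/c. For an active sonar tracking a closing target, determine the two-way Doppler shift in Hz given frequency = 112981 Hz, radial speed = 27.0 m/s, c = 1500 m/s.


4067.32 Hz


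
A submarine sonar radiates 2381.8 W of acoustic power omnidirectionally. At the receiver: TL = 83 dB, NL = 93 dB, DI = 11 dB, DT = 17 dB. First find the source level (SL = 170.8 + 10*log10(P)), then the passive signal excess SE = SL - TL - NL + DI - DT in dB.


Step 1: SL = 170.8 + 10*log10(2381.8) = 204.57 dB
Step 2: SE = SL - TL - NL + DI - DT = 204.57 - 83 - 93 + 11 - 17 = 22.57

22.57 dB


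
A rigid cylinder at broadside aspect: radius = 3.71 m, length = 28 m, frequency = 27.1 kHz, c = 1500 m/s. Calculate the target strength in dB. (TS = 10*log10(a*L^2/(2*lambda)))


44.2 dB


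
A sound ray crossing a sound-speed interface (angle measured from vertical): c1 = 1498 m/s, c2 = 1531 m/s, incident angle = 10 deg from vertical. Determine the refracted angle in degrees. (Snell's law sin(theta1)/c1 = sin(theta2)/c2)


sin(theta2) = (c2/c1)*sin(theta1) = (1531/1498)*sin(10 deg) = 0.17747
theta2 = arcsin(0.17747) = 10.22

10.22 deg


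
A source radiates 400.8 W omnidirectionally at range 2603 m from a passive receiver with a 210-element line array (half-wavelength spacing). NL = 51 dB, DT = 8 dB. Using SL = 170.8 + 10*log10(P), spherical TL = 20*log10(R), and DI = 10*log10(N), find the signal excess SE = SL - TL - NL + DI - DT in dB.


Step 1: SL = 170.8 + 10*log10(400.8) = 196.83 dB
Step 2: TL = 20*log10(2603) = 68.31 dB
Step 3: DI = 10*log10(210) = 23.22 dB
Step 4: SE = SL - TL - NL + DI - DT = 196.83 - 68.31 - 51 + 23.22 - 8 = 92.74

92.74 dB


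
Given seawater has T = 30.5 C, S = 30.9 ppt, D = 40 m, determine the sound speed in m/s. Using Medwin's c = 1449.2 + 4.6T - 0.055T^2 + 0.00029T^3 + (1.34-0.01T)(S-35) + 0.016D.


c = 1449.2 + 4.6*30.5 - 0.055*30.5^2 + 0.00029*30.5^3 + (1.34 - 0.01*30.5)*(30.9 - 35) + 0.016*40 = 1542.96

1542.96 m/s


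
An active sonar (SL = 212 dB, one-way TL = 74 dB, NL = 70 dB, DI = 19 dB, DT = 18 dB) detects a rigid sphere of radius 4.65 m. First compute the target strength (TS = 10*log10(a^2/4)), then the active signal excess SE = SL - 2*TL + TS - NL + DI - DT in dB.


Step 1: TS = 10*log10(4.65^2/4) = 7.33 dB
Step 2: SE = SL - 2*TL + TS - NL + DI - DT = 212 - 2*74 + (7.33) - 70 + 19 - 18 = 2.33

2.33 dB


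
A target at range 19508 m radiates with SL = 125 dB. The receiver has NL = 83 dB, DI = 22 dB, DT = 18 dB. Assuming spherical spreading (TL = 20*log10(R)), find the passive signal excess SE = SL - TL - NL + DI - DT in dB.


-39.8 dB


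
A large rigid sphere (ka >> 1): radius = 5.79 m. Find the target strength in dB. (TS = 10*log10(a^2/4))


TS = 10*log10(5.79^2 / 4) = 10*log10(8.381025) = 9.23

9.23 dB


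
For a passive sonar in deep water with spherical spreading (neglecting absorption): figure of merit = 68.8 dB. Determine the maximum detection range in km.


2.75 km


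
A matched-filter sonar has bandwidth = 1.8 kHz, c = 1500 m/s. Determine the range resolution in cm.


dR = c/(2*BW) = 1500 / (2 * 1.8e3) = 0.4167 m = 41.67 cm

41.67 cm


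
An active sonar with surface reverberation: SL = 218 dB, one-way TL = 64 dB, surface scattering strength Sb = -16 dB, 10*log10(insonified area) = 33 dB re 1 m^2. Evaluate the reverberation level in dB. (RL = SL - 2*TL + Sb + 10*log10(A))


RL = SL - 2*TL + Sb + 10*log10(A) = 218 - 2*64 + (-16) + 33 = 107

107 dB


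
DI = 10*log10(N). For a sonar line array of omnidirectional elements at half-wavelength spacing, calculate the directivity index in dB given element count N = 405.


DI = 10*log10(405) = 26.07

26.07 dB


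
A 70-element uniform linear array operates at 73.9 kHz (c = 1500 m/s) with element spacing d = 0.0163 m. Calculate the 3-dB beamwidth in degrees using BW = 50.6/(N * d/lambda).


Step 1: lambda = 1500/73900 = 0.0203 m
Step 2: d/lambda = 0.0163/0.0203 = 0.803
Step 3: BW = 50.6/(N * d/lambda) = 50.6/(70 * 0.803) = 0.9

0.9 deg


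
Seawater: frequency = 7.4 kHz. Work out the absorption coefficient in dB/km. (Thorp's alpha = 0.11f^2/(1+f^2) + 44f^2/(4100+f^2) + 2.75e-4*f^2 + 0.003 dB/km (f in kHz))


f^2 = 54.76
alpha = 0.11*54.76/(1+54.76) + 44*54.76/(4100+54.76) + 2.75e-4*54.76 + 0.003 = 0.706

0.706 dB/km


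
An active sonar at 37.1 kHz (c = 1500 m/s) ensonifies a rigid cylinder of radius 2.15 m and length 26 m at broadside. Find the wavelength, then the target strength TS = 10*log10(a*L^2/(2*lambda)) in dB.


Step 1: lambda = c/f = 1500/37100 = 0.04043 m
Step 2: TS = 10*log10(a*L^2/(2*lambda)) = 10*log10(2.15*26^2/(2*0.04043)) = 42.55

42.55 dB


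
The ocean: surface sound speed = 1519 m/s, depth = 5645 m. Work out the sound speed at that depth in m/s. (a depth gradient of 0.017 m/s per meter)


c = 1519 + 0.017 * 5645 = 1614.965

1614.965 m/s


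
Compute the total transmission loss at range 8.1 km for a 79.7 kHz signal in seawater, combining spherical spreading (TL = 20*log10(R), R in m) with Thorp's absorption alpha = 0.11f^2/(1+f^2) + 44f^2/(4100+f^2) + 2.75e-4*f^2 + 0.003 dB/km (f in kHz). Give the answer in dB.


309.83 dB


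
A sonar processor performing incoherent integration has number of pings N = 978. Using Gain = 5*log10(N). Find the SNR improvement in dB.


Gain = 5*log10(978) = 14.95

14.95 dB


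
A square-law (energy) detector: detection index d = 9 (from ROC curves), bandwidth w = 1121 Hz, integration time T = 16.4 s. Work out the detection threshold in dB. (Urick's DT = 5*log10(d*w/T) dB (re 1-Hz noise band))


DT = 5*log10(d*w/T) = 5*log10(9 * 1121 / 16.4) = 5*log10(615.18) = 13.95

13.95 dB


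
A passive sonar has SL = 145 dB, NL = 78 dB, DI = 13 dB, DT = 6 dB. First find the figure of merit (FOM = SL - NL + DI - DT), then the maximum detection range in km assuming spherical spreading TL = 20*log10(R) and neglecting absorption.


Step 1: FOM = SL - NL + DI - DT = 145 - 78 + 13 - 6 = 74 dB
Step 2: at max range FOM = TL = 20*log10(R), so R = 10^(74/20) = 5011.87 m = 5.01 km

5.01 km


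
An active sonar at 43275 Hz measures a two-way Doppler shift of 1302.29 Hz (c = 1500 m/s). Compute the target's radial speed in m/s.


From fd = 2*f*v/c, v = c*fd/(2*f) = 1500 * 1302.29 / (2*43275) = 22.57

22.57 m/s


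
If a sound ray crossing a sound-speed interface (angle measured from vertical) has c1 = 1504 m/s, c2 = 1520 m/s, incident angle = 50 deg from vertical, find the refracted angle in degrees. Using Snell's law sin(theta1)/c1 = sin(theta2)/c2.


sin(theta2) = (c2/c1)*sin(theta1) = (1520/1504)*sin(50 deg) = 0.77419
theta2 = arcsin(0.77419) = 50.73

50.73 deg


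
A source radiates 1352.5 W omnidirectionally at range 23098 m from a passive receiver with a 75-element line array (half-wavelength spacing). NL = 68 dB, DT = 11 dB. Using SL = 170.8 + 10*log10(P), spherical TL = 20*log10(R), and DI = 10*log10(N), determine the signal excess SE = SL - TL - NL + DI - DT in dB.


54.59 dB


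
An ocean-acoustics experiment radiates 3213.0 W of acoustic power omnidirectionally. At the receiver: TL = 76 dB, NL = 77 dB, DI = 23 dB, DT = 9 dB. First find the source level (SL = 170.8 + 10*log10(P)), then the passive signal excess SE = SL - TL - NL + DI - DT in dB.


Step 1: SL = 170.8 + 10*log10(3213.0) = 205.87 dB
Step 2: SE = SL - TL - NL + DI - DT = 205.87 - 76 - 77 + 23 - 9 = 66.87

66.87 dB


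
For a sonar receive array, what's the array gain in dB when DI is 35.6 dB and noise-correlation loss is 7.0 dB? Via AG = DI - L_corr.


28.6 dB


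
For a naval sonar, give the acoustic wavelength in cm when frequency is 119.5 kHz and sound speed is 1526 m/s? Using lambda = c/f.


lambda = c/f = 1526 / 119500 = 0.0128 m = 1.28 cm

1.28 cm


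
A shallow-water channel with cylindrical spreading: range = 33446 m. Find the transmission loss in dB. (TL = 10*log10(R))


TL = 10*log10(33446) = 45.24

45.24 dB


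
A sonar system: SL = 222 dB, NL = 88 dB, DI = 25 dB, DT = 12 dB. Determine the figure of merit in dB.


FOM = SL - NL + DI - DT = 222 - 88 + 25 - 12 = 147

147 dB


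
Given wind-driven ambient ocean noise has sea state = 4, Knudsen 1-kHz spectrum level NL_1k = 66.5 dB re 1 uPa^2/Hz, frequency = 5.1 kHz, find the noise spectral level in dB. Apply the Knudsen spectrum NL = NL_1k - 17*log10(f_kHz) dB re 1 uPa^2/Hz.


54.47 dB


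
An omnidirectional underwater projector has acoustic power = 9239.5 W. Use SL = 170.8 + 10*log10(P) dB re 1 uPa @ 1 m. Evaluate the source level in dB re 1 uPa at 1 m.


SL = 170.8 + 10*log10(9239.5) = 170.8 + 39.66 = 210.46

210.46 dB


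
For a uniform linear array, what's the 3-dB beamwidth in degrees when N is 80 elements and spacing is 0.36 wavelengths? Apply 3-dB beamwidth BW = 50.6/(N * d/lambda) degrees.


BW = 50.6 / (80 * 0.36) = 50.6 / 28.8 = 1.76

1.76 deg


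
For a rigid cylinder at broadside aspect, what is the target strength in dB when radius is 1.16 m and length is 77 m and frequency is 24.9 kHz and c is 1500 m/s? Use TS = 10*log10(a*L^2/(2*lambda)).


lambda = 1500/24900 = 0.06024 m
TS = 10*log10(1.16*77^2/(2*0.06024)) = 47.57

47.57 dB


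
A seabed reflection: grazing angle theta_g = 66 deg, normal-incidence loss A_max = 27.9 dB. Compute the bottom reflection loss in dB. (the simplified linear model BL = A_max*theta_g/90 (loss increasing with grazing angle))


BL = A_max * theta_g / 90 = 27.9 * 66 / 90 = 20.46

20.46 dB


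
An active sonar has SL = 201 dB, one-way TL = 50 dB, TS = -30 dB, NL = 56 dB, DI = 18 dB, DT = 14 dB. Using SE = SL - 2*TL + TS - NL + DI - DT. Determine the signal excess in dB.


SE = SL - 2*TL + TS - NL + DI - DT = 201 - 2*50 + (-30) - 56 + 18 - 14 = 19

19 dB


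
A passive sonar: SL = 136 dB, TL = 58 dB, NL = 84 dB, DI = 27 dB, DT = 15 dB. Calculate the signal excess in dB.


SE = SL - TL - NL + DI - DT = 136 - 58 - 84 + 27 - 15 = 6

6 dB


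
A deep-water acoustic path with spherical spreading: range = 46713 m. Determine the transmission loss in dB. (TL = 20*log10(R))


TL = 20*log10(46713) = 93.39

93.39 dB


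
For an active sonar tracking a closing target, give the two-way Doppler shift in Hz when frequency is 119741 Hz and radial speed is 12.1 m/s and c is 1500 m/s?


fd = 2*f*v/c = 2 * 119741 * 12.1 / 1500 = 1931.82

1931.82 Hz


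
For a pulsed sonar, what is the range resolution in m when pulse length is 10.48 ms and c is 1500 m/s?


7.86 m


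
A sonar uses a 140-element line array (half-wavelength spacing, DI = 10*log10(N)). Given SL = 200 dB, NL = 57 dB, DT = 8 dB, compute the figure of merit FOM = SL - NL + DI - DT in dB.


Step 1: DI = 10*log10(140) = 21.46 dB
Step 2: FOM = SL - NL + DI - DT = 200 - 57 + 21.46 - 8 = 156.46

156.46 dB


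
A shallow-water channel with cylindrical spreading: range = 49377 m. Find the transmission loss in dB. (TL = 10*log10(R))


46.94 dB


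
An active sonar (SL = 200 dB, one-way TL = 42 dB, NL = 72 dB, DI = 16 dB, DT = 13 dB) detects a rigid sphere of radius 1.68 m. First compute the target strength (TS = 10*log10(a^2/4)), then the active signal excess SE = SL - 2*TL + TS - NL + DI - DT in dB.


Step 1: TS = 10*log10(1.68^2/4) = -1.51 dB
Step 2: SE = SL - 2*TL + TS - NL + DI - DT = 200 - 2*42 + (-1.51) - 72 + 16 - 13 = 45.49

45.49 dB


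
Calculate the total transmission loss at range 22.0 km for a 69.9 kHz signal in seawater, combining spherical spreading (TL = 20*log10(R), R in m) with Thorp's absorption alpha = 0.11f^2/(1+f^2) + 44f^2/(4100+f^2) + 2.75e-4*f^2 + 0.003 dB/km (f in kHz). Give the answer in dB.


Step 1 (Thorp): alpha = 0.11*4886.01/(1+4886.01) + 44*4886.01/(4100+4886.01) + 2.75e-4*4886.01 + 0.003 = 25.381 dB/km
Step 2: TL_spread = 20*log10(22000) = 86.85 dB
Step 3: TL_abs = alpha*R = 25.381 * 22.0 = 558.38 dB
Step 4: TL_total = 86.85 + 558.38 = 645.23

645.23 dB


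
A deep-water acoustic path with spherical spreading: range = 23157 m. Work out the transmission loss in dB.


TL = 20*log10(23157) = 87.29

87.29 dB


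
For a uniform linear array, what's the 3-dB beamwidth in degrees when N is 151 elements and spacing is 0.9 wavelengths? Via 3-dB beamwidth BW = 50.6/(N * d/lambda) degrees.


0.37 deg


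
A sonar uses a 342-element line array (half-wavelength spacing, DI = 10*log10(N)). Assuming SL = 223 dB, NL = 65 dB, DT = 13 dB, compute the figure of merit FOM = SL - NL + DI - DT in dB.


170.34 dB


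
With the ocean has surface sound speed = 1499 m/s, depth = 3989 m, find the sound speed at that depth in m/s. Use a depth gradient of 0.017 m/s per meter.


1566.813 m/s


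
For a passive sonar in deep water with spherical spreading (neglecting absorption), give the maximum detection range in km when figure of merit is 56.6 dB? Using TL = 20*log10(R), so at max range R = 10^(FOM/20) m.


At max range FOM = TL, so 20*log10(R) = 56.6
R = 10^(56.6/20) = 676.08 m = 0.68 km

0.68 km


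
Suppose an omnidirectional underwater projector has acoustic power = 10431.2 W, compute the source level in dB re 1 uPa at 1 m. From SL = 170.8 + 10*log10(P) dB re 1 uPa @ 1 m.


SL = 170.8 + 10*log10(10431.2) = 170.8 + 40.18 = 210.98

210.98 dB


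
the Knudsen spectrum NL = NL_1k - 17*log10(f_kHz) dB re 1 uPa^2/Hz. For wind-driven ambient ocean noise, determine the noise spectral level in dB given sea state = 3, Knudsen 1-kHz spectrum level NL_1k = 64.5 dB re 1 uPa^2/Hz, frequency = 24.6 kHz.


NL = NL_1k - 17*log10(f_kHz) = 64.5 - 17*log10(24.6) = 64.5 - (23.65) = 40.85

40.85 dB


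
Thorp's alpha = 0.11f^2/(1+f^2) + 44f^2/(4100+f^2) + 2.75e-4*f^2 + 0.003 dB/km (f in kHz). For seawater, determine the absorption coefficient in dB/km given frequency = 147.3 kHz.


f^2 = 21697.29
alpha = 0.11*21697.29/(1+21697.29) + 44*21697.29/(4100+21697.29) + 2.75e-4*21697.29 + 0.003 = 43.087

43.087 dB/km


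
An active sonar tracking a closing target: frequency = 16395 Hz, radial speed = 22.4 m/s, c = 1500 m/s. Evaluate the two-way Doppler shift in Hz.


fd = 2*f*v/c = 2 * 16395 * 22.4 / 1500 = 489.66

489.66 Hz


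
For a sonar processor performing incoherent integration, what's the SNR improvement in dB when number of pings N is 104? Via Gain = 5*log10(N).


Gain = 5*log10(104) = 10.09

10.09 dB


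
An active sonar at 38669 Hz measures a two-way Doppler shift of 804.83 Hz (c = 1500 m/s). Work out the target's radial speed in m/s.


From fd = 2*f*v/c, v = c*fd/(2*f) = 1500 * 804.83 / (2*38669) = 15.61

15.61 m/s


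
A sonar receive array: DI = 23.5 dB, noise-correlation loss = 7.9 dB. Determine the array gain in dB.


AG = DI - L_corr = 23.5 - 7.9 = 15.6

15.6 dB


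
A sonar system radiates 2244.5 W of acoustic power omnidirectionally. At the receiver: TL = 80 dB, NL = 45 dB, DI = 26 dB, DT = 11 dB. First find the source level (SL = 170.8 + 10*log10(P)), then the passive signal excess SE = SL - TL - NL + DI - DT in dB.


Step 1: SL = 170.8 + 10*log10(2244.5) = 204.31 dB
Step 2: SE = SL - TL - NL + DI - DT = 204.31 - 80 - 45 + 26 - 11 = 94.31

94.31 dB


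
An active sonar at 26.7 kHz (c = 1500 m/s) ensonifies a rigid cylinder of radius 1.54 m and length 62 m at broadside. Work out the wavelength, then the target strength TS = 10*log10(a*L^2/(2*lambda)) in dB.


Step 1: lambda = c/f = 1500/26700 = 0.05618 m
Step 2: TS = 10*log10(a*L^2/(2*lambda)) = 10*log10(1.54*62^2/(2*0.05618)) = 47.22

47.22 dB


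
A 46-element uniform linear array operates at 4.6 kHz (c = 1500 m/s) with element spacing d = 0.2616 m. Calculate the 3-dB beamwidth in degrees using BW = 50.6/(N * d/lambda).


1.37 deg


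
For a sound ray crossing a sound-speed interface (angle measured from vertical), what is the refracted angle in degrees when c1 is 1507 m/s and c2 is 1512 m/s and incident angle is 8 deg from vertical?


8.03 deg


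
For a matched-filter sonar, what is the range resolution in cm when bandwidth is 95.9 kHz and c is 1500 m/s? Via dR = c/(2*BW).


dR = c/(2*BW) = 1500 / (2 * 95.9e3) = 0.0078 m = 0.78 cm

0.78 cm


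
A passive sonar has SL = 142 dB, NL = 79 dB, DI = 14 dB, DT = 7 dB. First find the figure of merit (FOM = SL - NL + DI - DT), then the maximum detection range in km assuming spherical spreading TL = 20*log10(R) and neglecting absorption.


Step 1: FOM = SL - NL + DI - DT = 142 - 79 + 14 - 7 = 70 dB
Step 2: at max range FOM = TL = 20*log10(R), so R = 10^(70/20) = 3162.28 m = 3.16 km

3.16 km


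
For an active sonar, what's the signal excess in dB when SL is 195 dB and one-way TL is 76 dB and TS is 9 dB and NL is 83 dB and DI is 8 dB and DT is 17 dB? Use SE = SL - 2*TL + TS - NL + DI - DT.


SE = SL - 2*TL + TS - NL + DI - DT = 195 - 2*76 + (9) - 83 + 8 - 17 = -40

-40 dB


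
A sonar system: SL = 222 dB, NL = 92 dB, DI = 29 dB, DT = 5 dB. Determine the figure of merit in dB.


154 dB


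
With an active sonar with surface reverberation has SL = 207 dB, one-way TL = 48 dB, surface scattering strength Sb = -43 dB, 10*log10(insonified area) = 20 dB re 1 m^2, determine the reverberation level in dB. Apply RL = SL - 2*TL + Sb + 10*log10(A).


RL = SL - 2*TL + Sb + 10*log10(A) = 207 - 2*48 + (-43) + 20 = 88

88 dB


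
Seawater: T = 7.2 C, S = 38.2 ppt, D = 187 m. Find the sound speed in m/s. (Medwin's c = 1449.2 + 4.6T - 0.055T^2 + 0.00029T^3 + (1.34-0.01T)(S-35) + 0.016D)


c = 1449.2 + 4.6*7.2 - 0.055*7.2^2 + 0.00029*7.2^3 + (1.34 - 0.01*7.2)*(38.2 - 35) + 0.016*187 = 1486.63

1486.63 m/s


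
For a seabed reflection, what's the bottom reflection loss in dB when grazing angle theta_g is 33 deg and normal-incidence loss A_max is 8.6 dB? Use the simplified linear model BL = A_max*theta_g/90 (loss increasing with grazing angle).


BL = A_max * theta_g / 90 = 8.6 * 33 / 90 = 3.15

3.15 dB


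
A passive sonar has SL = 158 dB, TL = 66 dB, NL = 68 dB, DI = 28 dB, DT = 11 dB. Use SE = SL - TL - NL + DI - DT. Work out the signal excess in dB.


SE = SL - TL - NL + DI - DT = 158 - 66 - 68 + 28 - 11 = 41

41 dB


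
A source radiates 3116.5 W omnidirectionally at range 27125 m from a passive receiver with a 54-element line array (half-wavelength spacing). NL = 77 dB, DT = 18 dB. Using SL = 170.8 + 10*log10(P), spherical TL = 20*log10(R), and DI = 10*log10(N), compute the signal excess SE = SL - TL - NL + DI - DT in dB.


39.39 dB


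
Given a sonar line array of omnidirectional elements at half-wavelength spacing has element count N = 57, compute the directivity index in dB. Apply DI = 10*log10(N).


DI = 10*log10(57) = 17.56

17.56 dB


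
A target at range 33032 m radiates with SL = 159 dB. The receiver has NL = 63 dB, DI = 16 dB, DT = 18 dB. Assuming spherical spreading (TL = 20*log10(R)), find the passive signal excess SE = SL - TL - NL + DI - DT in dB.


Step 1: TL = 20*log10(33032) = 90.38 dB
Step 2: SE = 159 - 90.38 - 63 + 16 - 18 = 3.62

3.62 dB


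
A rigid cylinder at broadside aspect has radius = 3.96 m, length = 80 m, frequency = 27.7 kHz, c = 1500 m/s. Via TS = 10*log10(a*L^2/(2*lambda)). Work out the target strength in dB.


53.69 dB


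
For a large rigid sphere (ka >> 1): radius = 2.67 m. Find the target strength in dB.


TS = 10*log10(2.67^2 / 4) = 10*log10(1.782225) = 2.51

2.51 dB


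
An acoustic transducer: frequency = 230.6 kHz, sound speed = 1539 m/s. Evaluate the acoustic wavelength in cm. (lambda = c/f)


lambda = c/f = 1539 / 230600 = 0.0067 m = 0.67 cm

0.67 cm


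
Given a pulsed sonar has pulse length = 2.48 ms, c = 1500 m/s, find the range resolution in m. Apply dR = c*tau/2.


dR = c*tau/2 = 1500 * 2.48e-3 / 2 = 1.86

1.86 m


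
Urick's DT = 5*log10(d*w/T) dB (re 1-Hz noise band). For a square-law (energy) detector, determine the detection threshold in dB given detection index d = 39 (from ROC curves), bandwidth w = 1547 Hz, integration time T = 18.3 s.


17.59 dB


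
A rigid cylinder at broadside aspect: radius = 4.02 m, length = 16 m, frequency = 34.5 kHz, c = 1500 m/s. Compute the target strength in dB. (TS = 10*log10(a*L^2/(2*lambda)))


lambda = 1500/34500 = 0.04348 m
TS = 10*log10(4.02*16^2/(2*0.04348)) = 40.73

40.73 dB


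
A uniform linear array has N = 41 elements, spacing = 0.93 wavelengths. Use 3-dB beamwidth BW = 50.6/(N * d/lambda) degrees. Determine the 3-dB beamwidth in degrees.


1.33 deg


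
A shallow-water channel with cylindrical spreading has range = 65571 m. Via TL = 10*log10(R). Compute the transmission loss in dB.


TL = 10*log10(65571) = 48.17

48.17 dB


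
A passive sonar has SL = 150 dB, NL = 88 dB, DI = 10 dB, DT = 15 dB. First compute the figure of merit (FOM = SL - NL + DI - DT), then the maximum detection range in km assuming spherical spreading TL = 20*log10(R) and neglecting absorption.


Step 1: FOM = SL - NL + DI - DT = 150 - 88 + 10 - 15 = 57 dB
Step 2: at max range FOM = TL = 20*log10(R), so R = 10^(57/20) = 707.95 m = 0.71 km

0.71 km


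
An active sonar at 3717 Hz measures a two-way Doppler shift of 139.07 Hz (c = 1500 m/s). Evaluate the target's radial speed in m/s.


28.06 m/s


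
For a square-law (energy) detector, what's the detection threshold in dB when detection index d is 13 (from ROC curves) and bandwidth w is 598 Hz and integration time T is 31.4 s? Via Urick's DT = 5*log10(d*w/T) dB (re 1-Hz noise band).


DT = 5*log10(d*w/T) = 5*log10(13 * 598 / 31.4) = 5*log10(247.58) = 11.97

11.97 dB


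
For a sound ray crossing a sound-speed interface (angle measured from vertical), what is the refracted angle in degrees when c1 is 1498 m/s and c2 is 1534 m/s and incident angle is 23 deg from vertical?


23.59 deg


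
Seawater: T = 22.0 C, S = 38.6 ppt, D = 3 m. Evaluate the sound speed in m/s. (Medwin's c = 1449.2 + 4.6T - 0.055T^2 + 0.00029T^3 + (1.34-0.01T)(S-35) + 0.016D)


c = 1449.2 + 4.6*22.0 - 0.055*22.0^2 + 0.00029*22.0^3 + (1.34 - 0.01*22.0)*(38.6 - 35) + 0.016*3 = 1530.95

1530.95 m/s


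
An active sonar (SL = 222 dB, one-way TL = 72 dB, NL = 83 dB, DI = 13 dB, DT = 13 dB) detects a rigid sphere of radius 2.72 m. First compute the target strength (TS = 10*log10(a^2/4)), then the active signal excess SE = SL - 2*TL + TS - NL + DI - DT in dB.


Step 1: TS = 10*log10(2.72^2/4) = 2.67 dB
Step 2: SE = SL - 2*TL + TS - NL + DI - DT = 222 - 2*72 + (2.67) - 83 + 13 - 13 = -2.33

-2.33 dB


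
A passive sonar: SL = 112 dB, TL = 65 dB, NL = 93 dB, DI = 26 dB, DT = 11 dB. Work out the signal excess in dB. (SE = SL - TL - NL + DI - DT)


SE = SL - TL - NL + DI - DT = 112 - 65 - 93 + 26 - 11 = -31

-31 dB


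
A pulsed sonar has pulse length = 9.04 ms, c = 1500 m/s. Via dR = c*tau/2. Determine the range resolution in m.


dR = c*tau/2 = 1500 * 9.04e-3 / 2 = 6.78

6.78 m


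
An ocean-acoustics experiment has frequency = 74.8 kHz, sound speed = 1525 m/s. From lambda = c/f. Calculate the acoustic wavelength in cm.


2.04 cm


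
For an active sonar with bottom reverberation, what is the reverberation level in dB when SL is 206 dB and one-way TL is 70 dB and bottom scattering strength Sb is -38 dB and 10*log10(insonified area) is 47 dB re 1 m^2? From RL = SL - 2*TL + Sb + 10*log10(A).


RL = SL - 2*TL + Sb + 10*log10(A) = 206 - 2*70 + (-38) + 47 = 75

75 dB


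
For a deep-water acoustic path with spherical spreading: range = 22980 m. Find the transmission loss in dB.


TL = 20*log10(22980) = 87.23

87.23 dB


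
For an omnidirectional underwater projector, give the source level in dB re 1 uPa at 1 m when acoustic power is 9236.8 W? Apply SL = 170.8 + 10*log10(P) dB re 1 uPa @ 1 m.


SL = 170.8 + 10*log10(9236.8) = 170.8 + 39.66 = 210.46

210.46 dB


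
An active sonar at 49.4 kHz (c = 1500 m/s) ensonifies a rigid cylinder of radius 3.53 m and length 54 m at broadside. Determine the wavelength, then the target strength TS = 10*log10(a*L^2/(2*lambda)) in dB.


Step 1: lambda = c/f = 1500/49400 = 0.03036 m
Step 2: TS = 10*log10(a*L^2/(2*lambda)) = 10*log10(3.53*54^2/(2*0.03036)) = 52.29

52.29 dB


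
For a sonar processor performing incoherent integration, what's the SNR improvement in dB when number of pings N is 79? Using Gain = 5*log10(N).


9.49 dB


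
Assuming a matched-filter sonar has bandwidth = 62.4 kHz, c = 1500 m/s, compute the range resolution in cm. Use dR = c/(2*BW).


1.2 cm


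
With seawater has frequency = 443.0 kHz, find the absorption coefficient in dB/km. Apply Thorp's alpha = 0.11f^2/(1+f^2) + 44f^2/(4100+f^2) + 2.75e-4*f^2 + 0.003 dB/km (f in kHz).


f^2 = 196249.0
alpha = 0.11*196249.0/(1+196249.0) + 44*196249.0/(4100+196249.0) + 2.75e-4*196249.0 + 0.003 = 97.181

97.181 dB/km


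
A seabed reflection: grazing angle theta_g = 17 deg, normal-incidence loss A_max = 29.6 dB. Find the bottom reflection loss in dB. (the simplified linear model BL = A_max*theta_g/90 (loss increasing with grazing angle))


BL = A_max * theta_g / 90 = 29.6 * 17 / 90 = 5.59

5.59 dB


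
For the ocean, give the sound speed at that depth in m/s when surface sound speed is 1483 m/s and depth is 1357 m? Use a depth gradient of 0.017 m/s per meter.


c = 1483 + 0.017 * 1357 = 1506.069

1506.069 m/s


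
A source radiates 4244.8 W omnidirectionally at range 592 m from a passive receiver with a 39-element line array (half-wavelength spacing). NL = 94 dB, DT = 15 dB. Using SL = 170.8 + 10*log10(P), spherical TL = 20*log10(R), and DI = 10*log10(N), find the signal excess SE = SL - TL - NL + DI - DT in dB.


Step 1: SL = 170.8 + 10*log10(4244.8) = 207.08 dB
Step 2: TL = 20*log10(592) = 55.45 dB
Step 3: DI = 10*log10(39) = 15.91 dB
Step 4: SE = SL - TL - NL + DI - DT = 207.08 - 55.45 - 94 + 15.91 - 15 = 58.54

58.54 dB


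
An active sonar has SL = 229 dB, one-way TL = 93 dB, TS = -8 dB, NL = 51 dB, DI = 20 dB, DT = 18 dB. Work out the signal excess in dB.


SE = SL - 2*TL + TS - NL + DI - DT = 229 - 2*93 + (-8) - 51 + 20 - 18 = -14

-14 dB


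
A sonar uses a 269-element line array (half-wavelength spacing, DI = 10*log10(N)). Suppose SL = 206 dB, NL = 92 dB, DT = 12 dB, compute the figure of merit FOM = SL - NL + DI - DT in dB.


Step 1: DI = 10*log10(269) = 24.3 dB
Step 2: FOM = SL - NL + DI - DT = 206 - 92 + 24.3 - 12 = 126.3

126.3 dB


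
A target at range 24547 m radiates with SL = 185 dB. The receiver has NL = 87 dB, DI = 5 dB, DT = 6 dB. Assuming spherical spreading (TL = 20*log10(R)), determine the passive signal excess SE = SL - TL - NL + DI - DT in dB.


9.2 dB


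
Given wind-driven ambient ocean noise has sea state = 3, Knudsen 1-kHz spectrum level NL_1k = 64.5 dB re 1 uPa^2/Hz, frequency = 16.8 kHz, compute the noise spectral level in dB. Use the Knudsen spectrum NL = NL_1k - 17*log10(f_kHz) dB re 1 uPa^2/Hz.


NL = NL_1k - 17*log10(f_kHz) = 64.5 - 17*log10(16.8) = 64.5 - (20.83) = 43.67

43.67 dB


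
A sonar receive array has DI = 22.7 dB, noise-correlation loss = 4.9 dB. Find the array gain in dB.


AG = DI - L_corr = 22.7 - 4.9 = 17.8

17.8 dB


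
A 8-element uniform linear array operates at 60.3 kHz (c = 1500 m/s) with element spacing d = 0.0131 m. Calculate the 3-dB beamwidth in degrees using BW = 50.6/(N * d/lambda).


Step 1: lambda = 1500/60300 = 0.02488 m
Step 2: d/lambda = 0.0131/0.02488 = 0.5265
Step 3: BW = 50.6/(N * d/lambda) = 50.6/(8 * 0.5265) = 12.01

12.01 deg


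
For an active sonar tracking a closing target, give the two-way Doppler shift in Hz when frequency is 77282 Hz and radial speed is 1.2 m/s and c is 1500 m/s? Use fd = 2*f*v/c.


fd = 2*f*v/c = 2 * 77282 * 1.2 / 1500 = 123.65

123.65 Hz


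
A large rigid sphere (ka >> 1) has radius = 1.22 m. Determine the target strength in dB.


TS = 10*log10(1.22^2 / 4) = 10*log10(0.3721) = -4.29

-4.29 dB


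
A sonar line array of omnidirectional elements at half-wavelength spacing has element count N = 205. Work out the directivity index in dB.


DI = 10*log10(205) = 23.12

23.12 dB


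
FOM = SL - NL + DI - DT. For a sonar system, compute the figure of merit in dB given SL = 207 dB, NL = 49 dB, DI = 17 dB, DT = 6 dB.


169 dB


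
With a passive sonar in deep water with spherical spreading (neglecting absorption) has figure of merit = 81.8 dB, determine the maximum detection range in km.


At max range FOM = TL, so 20*log10(R) = 81.8
R = 10^(81.8/20) = 12302.69 m = 12.3 km

12.3 km


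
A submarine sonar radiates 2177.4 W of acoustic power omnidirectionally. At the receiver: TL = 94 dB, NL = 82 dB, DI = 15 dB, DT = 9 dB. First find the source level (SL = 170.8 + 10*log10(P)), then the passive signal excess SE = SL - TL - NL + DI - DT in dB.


Step 1: SL = 170.8 + 10*log10(2177.4) = 204.18 dB
Step 2: SE = SL - TL - NL + DI - DT = 204.18 - 94 - 82 + 15 - 9 = 34.18

34.18 dB


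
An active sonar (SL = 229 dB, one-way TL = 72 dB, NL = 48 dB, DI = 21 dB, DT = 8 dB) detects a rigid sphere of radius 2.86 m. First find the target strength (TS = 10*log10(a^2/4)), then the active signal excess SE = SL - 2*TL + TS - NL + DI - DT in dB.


Step 1: TS = 10*log10(2.86^2/4) = 3.11 dB
Step 2: SE = SL - 2*TL + TS - NL + DI - DT = 229 - 2*72 + (3.11) - 48 + 21 - 8 = 53.11

53.11 dB


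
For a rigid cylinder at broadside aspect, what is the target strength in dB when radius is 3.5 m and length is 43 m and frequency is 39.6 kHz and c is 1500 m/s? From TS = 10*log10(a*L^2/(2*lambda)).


lambda = 1500/39600 = 0.03788 m
TS = 10*log10(3.5*43^2/(2*0.03788)) = 49.32

49.32 dB


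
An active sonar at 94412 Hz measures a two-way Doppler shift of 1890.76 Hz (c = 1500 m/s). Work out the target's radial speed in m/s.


15.02 m/s


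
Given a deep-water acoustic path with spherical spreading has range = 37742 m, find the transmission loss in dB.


TL = 20*log10(37742) = 91.54

91.54 dB


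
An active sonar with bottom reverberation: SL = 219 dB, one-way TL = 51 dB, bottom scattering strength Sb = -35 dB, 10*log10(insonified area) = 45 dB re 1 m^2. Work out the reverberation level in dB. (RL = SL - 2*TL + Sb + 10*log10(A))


RL = SL - 2*TL + Sb + 10*log10(A) = 219 - 2*51 + (-35) + 45 = 127

127 dB


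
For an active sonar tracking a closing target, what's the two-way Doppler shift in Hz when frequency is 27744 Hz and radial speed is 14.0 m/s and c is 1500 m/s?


fd = 2*f*v/c = 2 * 27744 * 14.0 / 1500 = 517.89

517.89 Hz


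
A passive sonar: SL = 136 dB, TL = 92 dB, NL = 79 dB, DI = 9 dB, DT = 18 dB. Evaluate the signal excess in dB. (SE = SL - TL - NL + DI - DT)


SE = SL - TL - NL + DI - DT = 136 - 92 - 79 + 9 - 18 = -44

-44 dB


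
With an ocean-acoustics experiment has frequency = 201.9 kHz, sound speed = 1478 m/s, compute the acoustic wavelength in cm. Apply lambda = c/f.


lambda = c/f = 1478 / 201900 = 0.0073 m = 0.73 cm

0.73 cm


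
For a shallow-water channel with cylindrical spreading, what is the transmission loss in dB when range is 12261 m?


TL = 10*log10(12261) = 40.89

40.89 dB


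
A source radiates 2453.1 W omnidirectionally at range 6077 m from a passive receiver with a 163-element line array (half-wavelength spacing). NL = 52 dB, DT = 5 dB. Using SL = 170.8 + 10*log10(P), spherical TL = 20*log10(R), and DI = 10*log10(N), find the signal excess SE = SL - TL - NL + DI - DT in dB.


Step 1: SL = 170.8 + 10*log10(2453.1) = 204.7 dB
Step 2: TL = 20*log10(6077) = 75.67 dB
Step 3: DI = 10*log10(163) = 22.12 dB
Step 4: SE = SL - TL - NL + DI - DT = 204.7 - 75.67 - 52 + 22.12 - 5 = 94.15

94.15 dB


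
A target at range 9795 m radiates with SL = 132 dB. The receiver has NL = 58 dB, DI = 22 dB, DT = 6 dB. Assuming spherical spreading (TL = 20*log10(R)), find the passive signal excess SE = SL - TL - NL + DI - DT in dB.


Step 1: TL = 20*log10(9795) = 79.82 dB
Step 2: SE = 132 - 79.82 - 58 + 22 - 6 = 10.18

10.18 dB


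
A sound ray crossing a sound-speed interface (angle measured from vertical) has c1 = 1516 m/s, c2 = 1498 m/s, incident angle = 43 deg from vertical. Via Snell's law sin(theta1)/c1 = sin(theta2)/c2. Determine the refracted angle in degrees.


sin(theta2) = (c2/c1)*sin(theta1) = (1498/1516)*sin(43 deg) = 0.6739
theta2 = arcsin(0.6739) = 42.37

42.37 deg


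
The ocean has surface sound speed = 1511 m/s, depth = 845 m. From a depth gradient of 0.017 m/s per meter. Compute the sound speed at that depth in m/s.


1525.365 m/s


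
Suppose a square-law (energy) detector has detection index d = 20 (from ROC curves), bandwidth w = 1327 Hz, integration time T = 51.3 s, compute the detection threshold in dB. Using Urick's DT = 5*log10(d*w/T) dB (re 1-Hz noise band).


DT = 5*log10(d*w/T) = 5*log10(20 * 1327 / 51.3) = 5*log10(517.35) = 13.57

13.57 dB


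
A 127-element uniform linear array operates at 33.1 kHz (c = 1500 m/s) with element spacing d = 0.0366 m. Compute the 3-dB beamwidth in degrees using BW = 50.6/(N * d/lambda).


Step 1: lambda = 1500/33100 = 0.04532 m
Step 2: d/lambda = 0.0366/0.04532 = 0.8076
Step 3: BW = 50.6/(N * d/lambda) = 50.6/(127 * 0.8076) = 0.49

0.49 deg


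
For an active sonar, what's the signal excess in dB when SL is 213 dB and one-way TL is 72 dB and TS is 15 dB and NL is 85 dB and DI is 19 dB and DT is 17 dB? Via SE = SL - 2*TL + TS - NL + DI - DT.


SE = SL - 2*TL + TS - NL + DI - DT = 213 - 2*72 + (15) - 85 + 19 - 17 = 1

1 dB
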